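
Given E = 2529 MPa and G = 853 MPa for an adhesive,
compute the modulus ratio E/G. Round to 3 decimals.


E/G ratio = 2529 / 853 = 2.965

2.965


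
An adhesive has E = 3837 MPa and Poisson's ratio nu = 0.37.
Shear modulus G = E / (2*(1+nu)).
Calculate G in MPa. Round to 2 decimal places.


G = 3837 / (2*(1+0.37))
= 3837 / 2.74
= 1400.36 MPa

1400.36


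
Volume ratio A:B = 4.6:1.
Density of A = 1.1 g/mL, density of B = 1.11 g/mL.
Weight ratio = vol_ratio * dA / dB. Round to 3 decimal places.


Wt ratio = 4.6 * 1.1 / 1.11
= 4.559

4.559


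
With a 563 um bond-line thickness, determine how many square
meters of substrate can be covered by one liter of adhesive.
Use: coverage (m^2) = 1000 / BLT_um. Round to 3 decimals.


Coverage = 1000 / 563 = 1.776 m^2

1.776


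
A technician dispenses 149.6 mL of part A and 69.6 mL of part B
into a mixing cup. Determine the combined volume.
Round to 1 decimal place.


Combined volume = 149.6 + 69.6
= 219.2 mL

219.2


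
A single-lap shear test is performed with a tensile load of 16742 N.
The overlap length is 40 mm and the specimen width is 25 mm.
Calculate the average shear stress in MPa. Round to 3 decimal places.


Shear stress = F / (overlap * width)
= 16742 / (40 * 25)
= 16742 / 1000
= 16.742 MPa

16.742


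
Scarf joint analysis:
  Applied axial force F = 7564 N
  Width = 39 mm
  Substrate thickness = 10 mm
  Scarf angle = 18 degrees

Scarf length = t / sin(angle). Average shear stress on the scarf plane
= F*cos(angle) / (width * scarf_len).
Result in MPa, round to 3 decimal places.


Scarf length = 10 / sin(18 deg) = 32.3607 mm
cos(18 deg) = 0.951057
Shear = 7564 * 0.951057 / (39 * 32.3607)
= 5.700 MPa

5.700


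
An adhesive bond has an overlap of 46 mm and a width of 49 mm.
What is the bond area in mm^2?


Bond area = overlap * width
= 46 * 49
= 2254 mm^2

2254


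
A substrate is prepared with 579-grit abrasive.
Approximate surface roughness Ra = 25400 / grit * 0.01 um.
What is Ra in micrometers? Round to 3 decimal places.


Ra = 25400 / 579 * 0.01 = 0.439 um

0.439


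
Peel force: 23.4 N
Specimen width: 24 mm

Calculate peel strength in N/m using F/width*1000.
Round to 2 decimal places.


Peel strength = 23.4 / 24 * 1000 = 975.00 N/m

975.00


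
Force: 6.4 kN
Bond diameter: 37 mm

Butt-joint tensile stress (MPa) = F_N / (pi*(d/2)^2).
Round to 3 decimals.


F_N = 6.4 * 1000 = 6400.0 N
A = pi*(18.5)^2 = 1075.2101 mm^2
stress = 6400.0 / 1075.2101 = 5.952 MPa

5.952


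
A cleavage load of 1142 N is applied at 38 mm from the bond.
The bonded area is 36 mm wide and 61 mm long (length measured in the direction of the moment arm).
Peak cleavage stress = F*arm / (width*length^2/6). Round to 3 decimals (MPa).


Moment = 1142 * 38 = 43396 N*mm
Section modulus = 36 * 3721 / 6 = 133956 / 6 mm^3
Stress = 43396 / (133956 / 6) = 260376 / 133956
= 1.944 MPa

1.944


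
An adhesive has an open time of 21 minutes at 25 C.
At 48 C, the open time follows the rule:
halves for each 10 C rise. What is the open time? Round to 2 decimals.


Factor = 2^((48-25)/10) = 4.9246
Open time = 21 / 4.9246 = 4.26 min

4.26


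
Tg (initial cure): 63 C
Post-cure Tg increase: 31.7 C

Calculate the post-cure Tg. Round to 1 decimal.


Post-cure Tg = 63 + 31.7 = 94.7 C

94.7


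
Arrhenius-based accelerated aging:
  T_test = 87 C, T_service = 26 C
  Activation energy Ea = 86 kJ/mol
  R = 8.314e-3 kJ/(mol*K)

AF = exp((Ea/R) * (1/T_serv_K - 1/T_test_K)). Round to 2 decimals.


T_test_K = 360.15, T_serv_K = 299.15
AF = exp((86/8.314e-3) * (1/299.15 - 1/360.15))
= 349.54

349.54


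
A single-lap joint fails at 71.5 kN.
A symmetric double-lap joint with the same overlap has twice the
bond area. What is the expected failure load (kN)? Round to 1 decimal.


Double-lap load = 2 * 71.5 = 143.0 kN

143.0


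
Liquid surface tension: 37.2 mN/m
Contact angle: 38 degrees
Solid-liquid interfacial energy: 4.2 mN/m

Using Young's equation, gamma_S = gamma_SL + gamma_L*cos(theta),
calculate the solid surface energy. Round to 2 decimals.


gamma_S = 4.2 + 37.2 * cos(38)
= 33.51 mN/m

33.51


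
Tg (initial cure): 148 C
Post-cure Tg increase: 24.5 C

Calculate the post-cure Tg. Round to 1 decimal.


Post-cure Tg = 148 + 24.5 = 172.5 C

172.5


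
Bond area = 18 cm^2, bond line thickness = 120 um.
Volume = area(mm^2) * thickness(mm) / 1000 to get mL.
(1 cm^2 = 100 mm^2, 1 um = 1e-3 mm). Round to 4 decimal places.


area_mm2 = 18 * 100 = 1800
blt_mm = 120 * 1e-3 = 0.12
vol_mm3 = 1800 * 0.12 = 216.0
vol_mL = 216.0 / 1000 = 0.2160 mL

0.2160


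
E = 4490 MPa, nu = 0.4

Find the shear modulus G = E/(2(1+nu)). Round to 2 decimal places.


G = 4490 / (2 * 1.40)
= 1603.57 MPa

1603.57


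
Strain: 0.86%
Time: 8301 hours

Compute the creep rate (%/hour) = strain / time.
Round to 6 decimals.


Creep rate = 0.86 / 8301
= 0.000104 %/h

0.000104


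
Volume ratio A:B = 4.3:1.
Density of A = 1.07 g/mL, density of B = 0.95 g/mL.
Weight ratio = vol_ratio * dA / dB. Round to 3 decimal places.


Wt ratio = 4.3 * 1.07 / 0.95
= 4.843

4.843


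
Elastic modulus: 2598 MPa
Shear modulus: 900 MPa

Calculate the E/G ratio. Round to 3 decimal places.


E / G = 2598 / 900 = 2.887

2.887


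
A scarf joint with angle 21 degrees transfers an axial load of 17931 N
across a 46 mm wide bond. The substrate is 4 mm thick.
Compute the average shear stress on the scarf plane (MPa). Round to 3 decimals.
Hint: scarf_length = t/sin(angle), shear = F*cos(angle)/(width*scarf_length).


scarf_length = 4 / sin(21 deg) = 11.1617 mm
cos(21 deg) = 0.933580
shear stress = 17931 * 0.933580 / (46 * 11.1617)
= 32.604 MPa

32.604


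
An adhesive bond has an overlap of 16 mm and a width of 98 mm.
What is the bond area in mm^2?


Bond area = overlap * width
= 16 * 98
= 1568 mm^2

1568


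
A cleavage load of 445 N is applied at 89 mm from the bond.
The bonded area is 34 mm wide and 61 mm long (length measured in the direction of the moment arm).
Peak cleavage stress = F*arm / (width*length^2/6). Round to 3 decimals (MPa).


Moment = 445 * 89 = 39605 N*mm
Section modulus = 34 * 3721 / 6 = 126514 / 6 mm^3
Stress = 39605 / (126514 / 6) = 237630 / 126514
= 1.878 MPa

1.878


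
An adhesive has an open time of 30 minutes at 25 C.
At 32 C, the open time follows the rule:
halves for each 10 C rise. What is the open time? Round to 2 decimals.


Factor = 2^((32-25)/10) = 1.6245
Open time = 30 / 1.6245 = 18.47 min

18.47


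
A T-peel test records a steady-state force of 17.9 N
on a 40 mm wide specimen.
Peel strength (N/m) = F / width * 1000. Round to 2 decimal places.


Peel strength = 17.9 / 40 * 1000
= 447.50 N/m

447.50


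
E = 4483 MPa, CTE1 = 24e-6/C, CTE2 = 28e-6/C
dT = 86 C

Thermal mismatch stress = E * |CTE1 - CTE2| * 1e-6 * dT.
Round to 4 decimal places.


= 4483 * 4e-6 * 86
= 1.5422 MPa

1.5422


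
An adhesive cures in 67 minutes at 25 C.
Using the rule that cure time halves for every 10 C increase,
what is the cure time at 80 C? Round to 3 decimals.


Factor = 2^((80 - 25) / 10) = 45.2548
Cure time = 67 / 45.2548
= 1.481 minutes

1.481


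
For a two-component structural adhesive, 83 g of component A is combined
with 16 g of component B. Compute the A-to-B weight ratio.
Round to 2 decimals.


Weight ratio A:B = 83 / 16
= 5.19

5.19


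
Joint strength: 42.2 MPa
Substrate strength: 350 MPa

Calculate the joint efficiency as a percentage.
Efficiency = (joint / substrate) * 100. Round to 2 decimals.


Efficiency = (42.2 / 350) * 100 = 12.06%

12.06


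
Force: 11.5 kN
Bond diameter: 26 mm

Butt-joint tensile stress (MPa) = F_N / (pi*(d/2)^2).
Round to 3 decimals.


F_N = 11.5 * 1000 = 11500.0 N
A = pi*(13.0)^2 = 530.9292 mm^2
stress = 11500.0 / 530.9292 = 21.660 MPa

21.660


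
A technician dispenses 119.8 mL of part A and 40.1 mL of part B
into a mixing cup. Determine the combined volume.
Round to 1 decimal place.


Combined volume = 119.8 + 40.1
= 159.9 mL

159.9


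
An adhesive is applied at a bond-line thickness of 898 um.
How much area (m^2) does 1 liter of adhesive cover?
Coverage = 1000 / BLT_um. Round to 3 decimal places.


Coverage = 1000 / 898 = 1.114 m^2

1.114


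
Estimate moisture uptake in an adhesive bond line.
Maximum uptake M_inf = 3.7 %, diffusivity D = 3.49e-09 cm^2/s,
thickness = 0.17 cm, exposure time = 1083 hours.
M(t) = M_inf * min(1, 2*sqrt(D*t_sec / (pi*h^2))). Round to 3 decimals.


Convert time: 1083 h = 3898800 s
ratio = min(1, 2*sqrt(3.49e-09*3898800/(pi*0.17^2)))
= 0.774256
M(t) = 3.7 * 0.774256 = 2.865%

2.865


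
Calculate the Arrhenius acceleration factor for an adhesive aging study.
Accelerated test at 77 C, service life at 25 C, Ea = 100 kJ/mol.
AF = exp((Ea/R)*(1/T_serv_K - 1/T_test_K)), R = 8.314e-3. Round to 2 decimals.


T_test = 350.15 K, T_serv = 298.15 K
Ea/R = 100 / 0.008314 = 12027.90
AF = exp(12027.90 * (1/298.15 - 1/350.15))
= 399.84

399.84


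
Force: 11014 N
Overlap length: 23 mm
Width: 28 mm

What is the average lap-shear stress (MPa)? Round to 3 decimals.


Average shear stress = F / (overlap * width)
= 11014 / (23 * 28)
= 17.102 MPa

17.102


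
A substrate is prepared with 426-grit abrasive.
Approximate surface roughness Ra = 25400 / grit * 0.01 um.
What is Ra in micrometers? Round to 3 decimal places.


Ra = 25400 / 426 * 0.01 = 0.596 um

0.596


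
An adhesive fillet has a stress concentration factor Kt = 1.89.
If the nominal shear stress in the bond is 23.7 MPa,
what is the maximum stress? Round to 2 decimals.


Max stress = 23.7 * 1.89 = 44.79 MPa

44.79


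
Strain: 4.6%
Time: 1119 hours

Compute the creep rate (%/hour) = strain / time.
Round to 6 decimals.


Creep rate = 4.6 / 1119
= 0.004111 %/h

0.004111


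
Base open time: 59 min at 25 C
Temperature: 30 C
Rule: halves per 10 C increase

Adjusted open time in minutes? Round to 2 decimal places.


Acceleration = 2^((30-25)/10) = 1.4142
Open time = 59 / 1.4142 = 41.72 min

41.72


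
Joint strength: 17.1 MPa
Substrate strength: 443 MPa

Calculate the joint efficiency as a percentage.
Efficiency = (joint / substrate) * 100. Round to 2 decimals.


Efficiency = (17.1 / 443) * 100 = 3.86%

3.86


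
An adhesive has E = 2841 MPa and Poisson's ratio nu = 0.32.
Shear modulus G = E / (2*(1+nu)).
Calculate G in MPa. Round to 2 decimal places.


G = 2841 / (2*(1+0.32))
= 2841 / 2.64
= 1076.14 MPa

1076.14


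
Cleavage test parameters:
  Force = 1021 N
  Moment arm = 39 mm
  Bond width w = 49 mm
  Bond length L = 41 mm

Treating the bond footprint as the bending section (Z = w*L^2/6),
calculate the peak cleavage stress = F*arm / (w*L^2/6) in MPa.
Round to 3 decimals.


M = 1021 * 39 = 39819 N*mm
Z = 49 * 41^2 / 6 = 82369 / 6 mm^3
sigma = M / Z = 6 * 39819 / 82369 = 238914 / 82369
= 2.901 MPa

2.901


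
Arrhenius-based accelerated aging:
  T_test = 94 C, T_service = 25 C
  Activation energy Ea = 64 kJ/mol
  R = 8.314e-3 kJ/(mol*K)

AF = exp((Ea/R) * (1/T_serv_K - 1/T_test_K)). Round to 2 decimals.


T_test_K = 367.15, T_serv_K = 298.15
AF = exp((64/8.314e-3) * (1/298.15 - 1/367.15))
= 128.02

128.02


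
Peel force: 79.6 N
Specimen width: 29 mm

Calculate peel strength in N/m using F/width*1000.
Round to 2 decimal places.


Peel strength = 79.6 / 29 * 1000 = 2744.83 N/m

2744.83


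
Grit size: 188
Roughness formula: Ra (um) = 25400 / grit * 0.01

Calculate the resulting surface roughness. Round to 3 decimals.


Ra = 25400 / 188 * 0.01
= 1.351 um

1.351


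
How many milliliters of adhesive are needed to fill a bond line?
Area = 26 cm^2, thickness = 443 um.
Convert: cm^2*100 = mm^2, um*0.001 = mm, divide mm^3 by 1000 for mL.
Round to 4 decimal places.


= (26 * 100) * (443 * 0.001) / 1000
= 1.1518 mL

1.1518


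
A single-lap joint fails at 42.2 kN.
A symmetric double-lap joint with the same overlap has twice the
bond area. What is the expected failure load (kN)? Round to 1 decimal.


Double-lap load = 2 * 42.2 = 84.4 kN

84.4


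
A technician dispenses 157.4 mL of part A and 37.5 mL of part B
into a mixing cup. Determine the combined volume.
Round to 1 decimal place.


Combined volume = 157.4 + 37.5
= 194.9 mL

194.9


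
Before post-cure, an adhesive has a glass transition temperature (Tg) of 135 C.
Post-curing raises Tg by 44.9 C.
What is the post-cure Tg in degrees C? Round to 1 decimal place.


Tg_post = Tg_base + delta_Tg
= 135 + 44.9
= 179.9 C

179.9


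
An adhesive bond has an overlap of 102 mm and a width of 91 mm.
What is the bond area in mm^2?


Bond area = overlap * width
= 102 * 91
= 9282 mm^2

9282


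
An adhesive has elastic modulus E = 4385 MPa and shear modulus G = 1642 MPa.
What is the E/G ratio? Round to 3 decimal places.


E/G = 4385 / 1642 = 2.671

2.671


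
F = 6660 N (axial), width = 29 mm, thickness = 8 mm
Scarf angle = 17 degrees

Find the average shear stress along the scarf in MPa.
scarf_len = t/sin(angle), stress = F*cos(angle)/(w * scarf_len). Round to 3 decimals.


scarf_len = 8/sin(17 deg) = 27.3624
cos(17 deg) = 0.956305
stress = 6660*0.956305/(29*27.3624) = 8.026 MPa

8.026


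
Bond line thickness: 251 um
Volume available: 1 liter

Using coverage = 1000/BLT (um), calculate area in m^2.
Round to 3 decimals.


1 L = 1e6 mm^3, thickness = 251 um = 0.251 mm
Area = 1e6 / 0.251 mm^2 = (1e6 / 0.251) / 1e6 m^2 = 1000 / 251 m^2
= 3.984 m^2

3.984


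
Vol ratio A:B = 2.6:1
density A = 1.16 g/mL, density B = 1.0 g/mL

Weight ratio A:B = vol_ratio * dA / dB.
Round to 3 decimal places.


Weight ratio = 2.6 * 1.16 / 1.0
= 3.016

3.016


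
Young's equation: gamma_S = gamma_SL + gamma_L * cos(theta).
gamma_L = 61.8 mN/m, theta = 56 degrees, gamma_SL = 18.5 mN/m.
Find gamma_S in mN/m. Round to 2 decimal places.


cos(56 deg) = 0.559193
gamma_S = 18.5 + 61.8 * 0.559193
= 53.06 mN/m

53.06


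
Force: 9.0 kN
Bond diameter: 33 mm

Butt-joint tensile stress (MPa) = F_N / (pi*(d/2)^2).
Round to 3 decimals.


F_N = 9.0 * 1000 = 9000.0 N
A = pi*(16.5)^2 = 855.2986 mm^2
stress = 9000.0 / 855.2986 = 10.523 MPa

10.523


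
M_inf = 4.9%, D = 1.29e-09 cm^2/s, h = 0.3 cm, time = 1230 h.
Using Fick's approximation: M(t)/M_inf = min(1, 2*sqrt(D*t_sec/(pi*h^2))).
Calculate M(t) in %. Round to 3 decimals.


t = 4428000 s
ratio = min(1, 2*sqrt(1.29e-09*4428000/(pi*0.0900)))
= 0.284271
M(t) = 4.9 * 0.284271 = 1.393%

1.393


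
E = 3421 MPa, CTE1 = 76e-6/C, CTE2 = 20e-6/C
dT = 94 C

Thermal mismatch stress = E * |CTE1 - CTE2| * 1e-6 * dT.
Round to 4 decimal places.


= 3421 * 56e-6 * 94
= 18.0081 MPa

18.0081


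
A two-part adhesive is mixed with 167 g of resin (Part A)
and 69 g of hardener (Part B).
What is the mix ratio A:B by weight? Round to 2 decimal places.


Mix ratio = mass_A / mass_B
= 167 / 69
= 2.42

2.42


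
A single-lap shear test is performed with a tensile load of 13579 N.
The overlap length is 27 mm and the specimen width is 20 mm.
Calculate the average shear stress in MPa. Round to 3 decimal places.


Shear stress = F / (overlap * width)
= 13579 / (27 * 20)
= 13579 / 540
= 25.146 MPa

25.146


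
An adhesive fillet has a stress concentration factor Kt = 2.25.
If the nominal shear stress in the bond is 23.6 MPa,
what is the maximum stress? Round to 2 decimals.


Max stress = 23.6 * 2.25 = 53.10 MPa

53.10


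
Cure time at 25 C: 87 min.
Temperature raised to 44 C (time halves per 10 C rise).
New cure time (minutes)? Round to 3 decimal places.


Acceleration factor = 2^(19/10) = 3.7321
New time = 87 / 3.7321 = 23.311 min

23.311


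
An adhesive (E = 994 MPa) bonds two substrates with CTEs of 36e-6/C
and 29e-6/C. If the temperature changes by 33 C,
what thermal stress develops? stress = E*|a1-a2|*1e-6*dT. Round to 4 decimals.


Stress = 994 * |36 - 29| * 1e-6 * 33
= 0.2296 MPa

0.2296


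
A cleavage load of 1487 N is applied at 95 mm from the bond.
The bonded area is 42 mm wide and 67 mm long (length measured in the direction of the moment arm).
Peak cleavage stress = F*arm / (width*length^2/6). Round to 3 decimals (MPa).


Moment = 1487 * 95 = 141265 N*mm
Section modulus = 42 * 4489 / 6 = 188538 / 6 mm^3
Stress = 141265 / (188538 / 6) = 847590 / 188538
= 4.496 MPa

4.496


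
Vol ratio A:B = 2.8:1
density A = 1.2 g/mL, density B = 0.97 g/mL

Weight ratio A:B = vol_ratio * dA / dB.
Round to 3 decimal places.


Weight ratio = 2.8 * 1.2 / 0.97
= 3.464

3.464


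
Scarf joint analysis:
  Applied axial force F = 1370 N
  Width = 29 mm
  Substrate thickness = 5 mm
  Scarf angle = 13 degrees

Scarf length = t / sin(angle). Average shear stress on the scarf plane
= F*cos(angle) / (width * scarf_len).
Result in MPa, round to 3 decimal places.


Scarf length = 5 / sin(13 deg) = 22.2271 mm
cos(13 deg) = 0.974370
Shear = 1370 * 0.974370 / (29 * 22.2271)
= 2.071 MPa

2.071


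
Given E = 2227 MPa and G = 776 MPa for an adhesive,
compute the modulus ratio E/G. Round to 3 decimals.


E/G ratio = 2227 / 776 = 2.870

2.870


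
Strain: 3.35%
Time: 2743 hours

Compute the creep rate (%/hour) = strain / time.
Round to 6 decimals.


Creep rate = 3.35 / 2743
= 0.001221 %/h

0.001221


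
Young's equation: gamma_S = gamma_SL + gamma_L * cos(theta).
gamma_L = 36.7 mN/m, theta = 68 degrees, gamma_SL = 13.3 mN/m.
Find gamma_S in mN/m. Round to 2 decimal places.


cos(68 deg) = 0.374607
gamma_S = 13.3 + 36.7 * 0.374607
= 27.05 mN/m

27.05


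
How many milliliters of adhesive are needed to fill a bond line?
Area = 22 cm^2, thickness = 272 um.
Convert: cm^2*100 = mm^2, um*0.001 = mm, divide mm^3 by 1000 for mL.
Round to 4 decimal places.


= (22 * 100) * (272 * 0.001) / 1000
= 0.5984 mL

0.5984


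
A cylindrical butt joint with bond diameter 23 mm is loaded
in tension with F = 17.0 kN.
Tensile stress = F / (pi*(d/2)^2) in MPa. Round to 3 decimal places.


Area = pi * (23/2)^2 = 415.4756 mm^2
Stress = 17.0*1000 / 415.4756
= 40.917 MPa

40.917


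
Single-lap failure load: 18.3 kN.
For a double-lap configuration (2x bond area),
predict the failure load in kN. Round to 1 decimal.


Failure load = 18.3 * 2 = 36.6 kN

36.6


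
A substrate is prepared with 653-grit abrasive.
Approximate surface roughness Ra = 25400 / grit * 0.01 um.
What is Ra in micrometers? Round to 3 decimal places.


Ra = 25400 / 653 * 0.01 = 0.389 um

0.389


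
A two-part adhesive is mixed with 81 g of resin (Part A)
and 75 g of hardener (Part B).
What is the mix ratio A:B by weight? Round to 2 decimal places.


Mix ratio = mass_A / mass_B
= 81 / 75
= 1.08

1.08


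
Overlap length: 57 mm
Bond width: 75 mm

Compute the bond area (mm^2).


Bond area = 57 * 75 = 4275 mm^2

4275


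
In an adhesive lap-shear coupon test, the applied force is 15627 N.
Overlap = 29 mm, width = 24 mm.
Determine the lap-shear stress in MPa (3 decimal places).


stress = F / (overlap * width)
= 15627 / (29 * 24)
= 22.453 MPa

22.453


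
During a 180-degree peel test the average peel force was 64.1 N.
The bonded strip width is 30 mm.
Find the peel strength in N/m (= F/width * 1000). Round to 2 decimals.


Peel strength = F/width * 1000
= 64.1 / 30 * 1000
= 2136.67 N/m

2136.67


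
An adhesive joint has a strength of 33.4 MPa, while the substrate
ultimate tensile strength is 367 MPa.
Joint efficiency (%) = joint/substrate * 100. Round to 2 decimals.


Efficiency = 33.4 / 367 * 100
= 9.10%

9.10


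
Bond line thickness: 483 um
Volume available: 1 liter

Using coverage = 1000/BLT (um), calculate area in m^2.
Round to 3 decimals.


1 L = 1e6 mm^3, thickness = 483 um = 0.483 mm
Area = 1e6 / 0.483 mm^2 = (1e6 / 0.483) / 1e6 m^2 = 1000 / 483 m^2
= 2.070 m^2

2.070


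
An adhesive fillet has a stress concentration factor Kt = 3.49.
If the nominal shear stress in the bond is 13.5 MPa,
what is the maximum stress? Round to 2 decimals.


Max stress = 13.5 * 3.49 = 47.12 MPa

47.12


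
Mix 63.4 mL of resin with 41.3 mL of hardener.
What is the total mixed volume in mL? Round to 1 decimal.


Total = 63.4 + 41.3 = 104.7 mL

104.7


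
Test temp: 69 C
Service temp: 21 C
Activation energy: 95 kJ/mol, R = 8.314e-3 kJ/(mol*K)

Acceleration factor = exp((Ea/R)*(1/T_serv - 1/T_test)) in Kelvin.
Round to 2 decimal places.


AF = exp((95/0.008314)*(1/294.15 - 1/342.15))
= 232.68

232.68


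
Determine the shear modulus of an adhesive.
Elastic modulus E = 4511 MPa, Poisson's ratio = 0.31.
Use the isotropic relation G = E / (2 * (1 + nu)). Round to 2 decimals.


G = 4511 / (2*(1+0.31)) = 4511 / 2.62
= 1721.76 MPa

1721.76


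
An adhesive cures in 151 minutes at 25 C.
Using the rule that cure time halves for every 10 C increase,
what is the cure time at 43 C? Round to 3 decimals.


Factor = 2^((43 - 25) / 10) = 3.4822
Cure time = 151 / 3.4822
= 43.363 minutes

43.363


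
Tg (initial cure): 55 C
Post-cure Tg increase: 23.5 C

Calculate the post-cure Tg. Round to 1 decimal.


Post-cure Tg = 55 + 23.5 = 78.5 C

78.5


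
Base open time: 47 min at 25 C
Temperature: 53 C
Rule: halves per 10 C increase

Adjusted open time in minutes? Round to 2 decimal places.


Acceleration = 2^((53-25)/10) = 6.9644
Open time = 47 / 6.9644 = 6.75 min

6.75


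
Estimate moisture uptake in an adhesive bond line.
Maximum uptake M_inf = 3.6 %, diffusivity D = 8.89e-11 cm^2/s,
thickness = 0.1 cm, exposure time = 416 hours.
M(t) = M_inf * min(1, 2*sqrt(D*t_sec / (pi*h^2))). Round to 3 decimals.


Convert time: 416 h = 1497600 s
ratio = min(1, 2*sqrt(8.89e-11*1497600/(pi*0.1^2)))
= 0.130198
M(t) = 3.6 * 0.130198 = 0.469%

0.469


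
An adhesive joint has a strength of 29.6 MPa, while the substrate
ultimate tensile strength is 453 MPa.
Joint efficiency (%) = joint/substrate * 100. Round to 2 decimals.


Efficiency = 29.6 / 453 * 100
= 6.53%

6.53


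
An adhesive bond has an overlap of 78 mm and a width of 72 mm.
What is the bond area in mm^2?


Bond area = overlap * width
= 78 * 72
= 5616 mm^2

5616


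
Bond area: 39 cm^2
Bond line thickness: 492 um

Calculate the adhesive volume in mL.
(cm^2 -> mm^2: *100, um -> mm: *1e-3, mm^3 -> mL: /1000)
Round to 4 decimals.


V = 39*100 * 492*1e-3 / 1000
= 1.9188 mL

1.9188


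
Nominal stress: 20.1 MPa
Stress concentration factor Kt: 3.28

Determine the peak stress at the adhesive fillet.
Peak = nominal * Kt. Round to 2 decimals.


Peak stress = 20.1 * 3.28
= 65.93 MPa

65.93


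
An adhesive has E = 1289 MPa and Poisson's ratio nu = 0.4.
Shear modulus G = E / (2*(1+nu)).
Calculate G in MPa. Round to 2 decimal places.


G = 1289 / (2*(1+0.4))
= 1289 / 2.80
= 460.36 MPa

460.36


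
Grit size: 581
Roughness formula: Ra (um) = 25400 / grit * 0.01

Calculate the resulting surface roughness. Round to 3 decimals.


Ra = 25400 / 581 * 0.01
= 0.437 um

0.437


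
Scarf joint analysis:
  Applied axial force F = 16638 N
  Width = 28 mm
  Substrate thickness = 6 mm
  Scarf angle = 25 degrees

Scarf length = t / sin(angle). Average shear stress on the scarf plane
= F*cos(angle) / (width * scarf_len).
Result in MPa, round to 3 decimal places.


Scarf length = 6 / sin(25 deg) = 14.1972 mm
cos(25 deg) = 0.906308
Shear = 16638 * 0.906308 / (28 * 14.1972)
= 37.933 MPa

37.933


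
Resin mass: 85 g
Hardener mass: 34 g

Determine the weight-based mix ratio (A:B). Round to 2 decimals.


Ratio = 85 / 34 = 2.50

2.50


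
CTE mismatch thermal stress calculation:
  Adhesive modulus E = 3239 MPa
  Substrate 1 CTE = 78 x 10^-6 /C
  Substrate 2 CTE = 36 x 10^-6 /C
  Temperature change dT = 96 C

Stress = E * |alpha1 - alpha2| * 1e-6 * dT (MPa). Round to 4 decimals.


delta_alpha = |78 - 36| = 42 x 10^-6/C
Stress = 3239 * 42e-6 * 96
= 13.0596 MPa

13.0596


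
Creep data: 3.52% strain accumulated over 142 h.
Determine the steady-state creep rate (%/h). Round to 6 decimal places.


Rate = 3.52 / 142 = 0.024789 %/h

0.024789


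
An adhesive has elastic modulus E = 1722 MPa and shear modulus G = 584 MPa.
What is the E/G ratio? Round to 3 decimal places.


E/G = 1722 / 584 = 2.949

2.949


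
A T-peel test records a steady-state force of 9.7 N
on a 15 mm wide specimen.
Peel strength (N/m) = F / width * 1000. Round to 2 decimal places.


Peel strength = 9.7 / 15 * 1000
= 646.67 N/m

646.67


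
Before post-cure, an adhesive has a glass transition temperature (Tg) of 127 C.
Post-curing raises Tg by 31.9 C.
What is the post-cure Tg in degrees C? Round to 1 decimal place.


Tg_post = Tg_base + delta_Tg
= 127 + 31.9
= 158.9 C

158.9


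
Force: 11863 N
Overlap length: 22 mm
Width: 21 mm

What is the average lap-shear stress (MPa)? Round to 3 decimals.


Average shear stress = F / (overlap * width)
= 11863 / (22 * 21)
= 25.677 MPa

25.677


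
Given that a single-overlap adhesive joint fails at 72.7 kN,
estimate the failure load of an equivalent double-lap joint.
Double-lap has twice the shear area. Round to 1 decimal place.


Double-lap factor = 2
Expected load = 72.7 * 2 = 145.4 kN

145.4


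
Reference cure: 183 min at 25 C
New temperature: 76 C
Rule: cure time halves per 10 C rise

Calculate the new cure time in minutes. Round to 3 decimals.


factor = 2^((76-25)/10) = 34.2968
t_new = 183 / 34.2968 = 5.336 min

5.336


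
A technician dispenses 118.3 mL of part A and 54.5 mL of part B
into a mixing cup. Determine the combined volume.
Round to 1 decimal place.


Combined volume = 118.3 + 54.5
= 172.8 mL

172.8


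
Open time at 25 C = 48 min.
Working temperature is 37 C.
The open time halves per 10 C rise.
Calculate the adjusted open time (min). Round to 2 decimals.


factor = 2^((37 - 25) / 10) = 2.2974
ot = 48 / 2.2974 = 20.89 min

20.89


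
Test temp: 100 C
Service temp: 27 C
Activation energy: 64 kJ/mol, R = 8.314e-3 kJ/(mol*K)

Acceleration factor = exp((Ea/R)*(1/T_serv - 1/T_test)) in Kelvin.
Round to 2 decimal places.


AF = exp((64/0.008314)*(1/300.15 - 1/373.15))
= 151.00

151.00


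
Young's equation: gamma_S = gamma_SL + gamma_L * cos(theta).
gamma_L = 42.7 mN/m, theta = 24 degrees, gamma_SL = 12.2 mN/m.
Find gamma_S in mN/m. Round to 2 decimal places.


cos(24 deg) = 0.913545
gamma_S = 12.2 + 42.7 * 0.913545
= 51.21 mN/m

51.21


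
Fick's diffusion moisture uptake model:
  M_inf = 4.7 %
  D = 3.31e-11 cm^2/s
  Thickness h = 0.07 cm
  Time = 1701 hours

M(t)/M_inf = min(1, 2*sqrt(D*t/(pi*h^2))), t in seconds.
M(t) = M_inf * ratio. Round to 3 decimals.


t_sec = 1701 * 3600 = 6123600
ratio = 2*sqrt(3.31e-11*6123600/(pi*0.07^2))
= min(1, 0.229496)
= 0.229496
M(t) = 4.7 * 0.229496 = 1.079 %

1.079


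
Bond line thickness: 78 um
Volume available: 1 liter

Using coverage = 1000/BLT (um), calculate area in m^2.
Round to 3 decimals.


1 L = 1e6 mm^3, thickness = 78 um = 0.078 mm
Area = 1e6 / 0.078 mm^2 = (1e6 / 0.078) / 1e6 m^2 = 1000 / 78 m^2
= 12.821 m^2

12.821


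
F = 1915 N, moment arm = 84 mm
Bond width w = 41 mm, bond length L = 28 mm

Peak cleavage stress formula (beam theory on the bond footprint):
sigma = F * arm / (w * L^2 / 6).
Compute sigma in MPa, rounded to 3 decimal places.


sigma = (1915 * 84) / (41 * 784 / 6)
= 160860 * 6 / 32144
= 965160 / 32144
= 30.026 MPa

30.026


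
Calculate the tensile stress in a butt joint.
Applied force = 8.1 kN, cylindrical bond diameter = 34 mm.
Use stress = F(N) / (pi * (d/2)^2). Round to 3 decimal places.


A = pi * 17.0^2 = 907.9203 mm^2
sigma = 8100.0 / 907.9203 = 8.921 MPa

8.921


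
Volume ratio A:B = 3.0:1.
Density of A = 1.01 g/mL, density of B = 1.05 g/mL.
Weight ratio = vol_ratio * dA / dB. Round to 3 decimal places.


Wt ratio = 3.0 * 1.01 / 1.05
= 2.886

2.886


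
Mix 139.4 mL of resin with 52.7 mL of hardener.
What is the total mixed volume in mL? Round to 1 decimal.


Total = 139.4 + 52.7 = 192.1 mL

192.1


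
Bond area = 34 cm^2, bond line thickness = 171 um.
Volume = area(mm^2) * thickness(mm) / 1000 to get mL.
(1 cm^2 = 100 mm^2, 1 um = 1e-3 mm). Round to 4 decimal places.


area_mm2 = 34 * 100 = 3400
blt_mm = 171 * 1e-3 = 0.171
vol_mm3 = 3400 * 0.171 = 581.4
vol_mL = 581.4 / 1000 = 0.5814 mL

0.5814


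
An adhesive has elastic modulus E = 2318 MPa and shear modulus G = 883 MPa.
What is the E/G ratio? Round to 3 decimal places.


E/G = 2318 / 883 = 2.625

2.625


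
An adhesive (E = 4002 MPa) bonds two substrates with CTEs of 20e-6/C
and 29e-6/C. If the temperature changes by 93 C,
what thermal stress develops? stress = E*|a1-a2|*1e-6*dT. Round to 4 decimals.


Stress = 4002 * |20 - 29| * 1e-6 * 93
= 3.3497 MPa

3.3497


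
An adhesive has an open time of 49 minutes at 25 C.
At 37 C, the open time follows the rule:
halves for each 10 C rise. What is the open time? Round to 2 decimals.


Factor = 2^((37-25)/10) = 2.2974
Open time = 49 / 2.2974 = 21.33 min

21.33


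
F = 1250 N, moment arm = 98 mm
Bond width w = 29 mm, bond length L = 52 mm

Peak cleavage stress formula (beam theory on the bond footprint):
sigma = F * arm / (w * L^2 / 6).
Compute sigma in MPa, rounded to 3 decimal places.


sigma = (1250 * 98) / (29 * 2704 / 6)
= 122500 * 6 / 78416
= 735000 / 78416
= 9.373 MPa

9.373


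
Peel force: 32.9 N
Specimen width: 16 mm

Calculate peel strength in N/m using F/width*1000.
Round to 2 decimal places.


Peel strength = 32.9 / 16 * 1000 = 2056.25 N/m

2056.25


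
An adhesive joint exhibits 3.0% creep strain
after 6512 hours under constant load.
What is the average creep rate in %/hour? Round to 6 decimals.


Creep rate = strain / time
= 3.0 / 6512
= 0.000461 %/h

0.000461


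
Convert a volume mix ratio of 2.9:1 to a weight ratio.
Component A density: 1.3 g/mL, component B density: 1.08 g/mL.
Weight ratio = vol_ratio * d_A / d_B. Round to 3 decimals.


= 2.9 * 1.3 / 1.08 = 3.491

3.491


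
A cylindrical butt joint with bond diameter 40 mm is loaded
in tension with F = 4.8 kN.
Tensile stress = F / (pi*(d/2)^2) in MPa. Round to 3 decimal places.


Area = pi * (40/2)^2 = 1256.6371 mm^2
Stress = 4.8*1000 / 1256.6371
= 3.820 MPa

3.820


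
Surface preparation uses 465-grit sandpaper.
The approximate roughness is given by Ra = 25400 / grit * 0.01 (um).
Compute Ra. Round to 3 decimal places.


Ra = 25400 / 465 * 0.01
= 254 / 465
= 0.546 um

0.546


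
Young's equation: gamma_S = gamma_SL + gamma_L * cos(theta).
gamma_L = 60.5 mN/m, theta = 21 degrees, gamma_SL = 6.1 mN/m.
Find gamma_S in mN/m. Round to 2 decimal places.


cos(21 deg) = 0.933580
gamma_S = 6.1 + 60.5 * 0.933580
= 62.58 mN/m

62.58


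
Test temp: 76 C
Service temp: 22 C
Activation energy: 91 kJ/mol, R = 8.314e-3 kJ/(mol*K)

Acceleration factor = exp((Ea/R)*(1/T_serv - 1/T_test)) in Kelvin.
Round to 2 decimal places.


AF = exp((91/0.008314)*(1/295.15 - 1/349.15))
= 309.66

309.66


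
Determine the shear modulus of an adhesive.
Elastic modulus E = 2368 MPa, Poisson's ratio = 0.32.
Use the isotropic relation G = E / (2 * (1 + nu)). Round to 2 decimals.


G = 2368 / (2*(1+0.32)) = 2368 / 2.64
= 896.97 MPa

896.97


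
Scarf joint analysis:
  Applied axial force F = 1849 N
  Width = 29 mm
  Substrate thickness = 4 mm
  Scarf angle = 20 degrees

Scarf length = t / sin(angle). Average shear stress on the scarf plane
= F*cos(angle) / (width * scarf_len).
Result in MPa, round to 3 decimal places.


Scarf length = 4 / sin(20 deg) = 11.6952 mm
cos(20 deg) = 0.939693
Shear = 1849 * 0.939693 / (29 * 11.6952)
= 5.123 MPa

5.123


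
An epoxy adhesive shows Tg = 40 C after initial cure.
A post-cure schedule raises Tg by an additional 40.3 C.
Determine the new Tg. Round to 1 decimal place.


New Tg = 40 + 40.3
= 80.3 C

80.3


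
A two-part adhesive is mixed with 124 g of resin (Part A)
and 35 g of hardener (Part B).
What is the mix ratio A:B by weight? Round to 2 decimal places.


Mix ratio = mass_A / mass_B
= 124 / 35
= 3.54

3.54


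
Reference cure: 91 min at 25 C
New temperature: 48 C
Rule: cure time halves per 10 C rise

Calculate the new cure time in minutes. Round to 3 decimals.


factor = 2^((48-25)/10) = 4.9246
t_new = 91 / 4.9246 = 18.479 min

18.479


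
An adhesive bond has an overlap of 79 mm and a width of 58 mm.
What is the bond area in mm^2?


Bond area = overlap * width
= 79 * 58
= 4582 mm^2

4582


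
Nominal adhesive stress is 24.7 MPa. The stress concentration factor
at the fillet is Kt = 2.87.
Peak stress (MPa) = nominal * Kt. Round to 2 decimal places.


Peak = 24.7 * 2.87 = 70.89 MPa

70.89


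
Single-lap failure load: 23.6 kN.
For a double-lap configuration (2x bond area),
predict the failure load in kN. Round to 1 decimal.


Failure load = 23.6 * 2 = 47.2 kN

47.2


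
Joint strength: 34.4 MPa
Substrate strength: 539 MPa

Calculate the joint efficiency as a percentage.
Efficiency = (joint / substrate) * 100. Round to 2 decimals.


Efficiency = (34.4 / 539) * 100 = 6.38%

6.38


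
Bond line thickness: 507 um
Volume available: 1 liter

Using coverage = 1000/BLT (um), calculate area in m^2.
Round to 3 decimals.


1 L = 1e6 mm^3, thickness = 507 um = 0.507 mm
Area = 1e6 / 0.507 mm^2 = (1e6 / 0.507) / 1e6 m^2 = 1000 / 507 m^2
= 1.972 m^2

1.972


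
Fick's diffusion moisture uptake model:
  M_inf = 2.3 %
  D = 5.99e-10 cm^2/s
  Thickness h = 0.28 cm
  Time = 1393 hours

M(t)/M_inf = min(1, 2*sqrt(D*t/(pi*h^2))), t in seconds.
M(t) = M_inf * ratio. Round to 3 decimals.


t_sec = 1393 * 3600 = 5014800
ratio = 2*sqrt(5.99e-10*5014800/(pi*0.28^2))
= min(1, 0.220870)
= 0.220870
M(t) = 2.3 * 0.220870 = 0.508 %

0.508


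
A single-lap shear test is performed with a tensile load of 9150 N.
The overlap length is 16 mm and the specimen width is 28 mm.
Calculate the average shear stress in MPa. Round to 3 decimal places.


Shear stress = F / (overlap * width)
= 9150 / (16 * 28)
= 9150 / 448
= 20.424 MPa

20.424


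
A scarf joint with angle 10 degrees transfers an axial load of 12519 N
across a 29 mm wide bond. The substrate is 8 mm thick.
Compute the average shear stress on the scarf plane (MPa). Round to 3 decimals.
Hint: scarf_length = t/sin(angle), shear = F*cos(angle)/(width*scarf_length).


scarf_length = 8 / sin(10 deg) = 46.0702 mm
cos(10 deg) = 0.984808
shear stress = 12519 * 0.984808 / (29 * 46.0702)
= 9.228 MPa

9.228


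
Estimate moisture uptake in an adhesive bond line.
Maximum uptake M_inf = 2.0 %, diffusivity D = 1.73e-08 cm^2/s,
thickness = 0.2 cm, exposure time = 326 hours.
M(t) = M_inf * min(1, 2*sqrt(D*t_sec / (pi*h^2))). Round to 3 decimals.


Convert time: 326 h = 1173600 s
ratio = min(1, 2*sqrt(1.73e-08*1173600/(pi*0.2^2)))
= 0.803911
M(t) = 2.0 * 0.803911 = 1.608%

1.608


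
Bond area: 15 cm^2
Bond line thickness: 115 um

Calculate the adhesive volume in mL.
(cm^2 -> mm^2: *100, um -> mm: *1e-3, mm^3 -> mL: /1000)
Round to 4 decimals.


V = 15*100 * 115*1e-3 / 1000
= 0.1725 mL

0.1725


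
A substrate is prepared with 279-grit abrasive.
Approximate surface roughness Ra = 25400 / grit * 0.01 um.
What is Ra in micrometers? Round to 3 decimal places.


Ra = 25400 / 279 * 0.01 = 0.910 um

0.910


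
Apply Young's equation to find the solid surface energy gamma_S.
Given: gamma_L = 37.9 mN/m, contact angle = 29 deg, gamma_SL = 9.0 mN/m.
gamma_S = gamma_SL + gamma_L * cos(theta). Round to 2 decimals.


theta_rad = 29 * pi/180 = 0.506145
gamma_S = 9.0 + 37.9 * cos(0.506145)
= 42.15 mN/m

42.15


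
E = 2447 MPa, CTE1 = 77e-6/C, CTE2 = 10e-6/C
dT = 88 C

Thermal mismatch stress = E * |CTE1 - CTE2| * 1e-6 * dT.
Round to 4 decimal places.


= 2447 * 67e-6 * 88
= 14.4275 MPa

14.4275


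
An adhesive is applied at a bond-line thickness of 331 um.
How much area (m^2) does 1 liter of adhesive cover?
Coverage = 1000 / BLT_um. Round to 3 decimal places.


Coverage = 1000 / 331 = 3.021 m^2

3.021


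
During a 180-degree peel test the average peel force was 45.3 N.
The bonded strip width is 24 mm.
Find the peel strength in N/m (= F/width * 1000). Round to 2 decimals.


Peel strength = F/width * 1000
= 45.3 / 24 * 1000
= 1887.50 N/m

1887.50


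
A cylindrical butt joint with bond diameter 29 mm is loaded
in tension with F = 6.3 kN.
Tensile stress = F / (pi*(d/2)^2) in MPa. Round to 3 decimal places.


Area = pi * (29/2)^2 = 660.5199 mm^2
Stress = 6.3*1000 / 660.5199
= 9.538 MPa

9.538


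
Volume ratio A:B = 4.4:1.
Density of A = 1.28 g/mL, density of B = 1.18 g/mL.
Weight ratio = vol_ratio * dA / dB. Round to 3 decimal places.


Wt ratio = 4.4 * 1.28 / 1.18
= 4.773

4.773


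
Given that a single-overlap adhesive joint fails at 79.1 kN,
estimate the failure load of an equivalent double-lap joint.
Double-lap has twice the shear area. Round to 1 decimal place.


Double-lap factor = 2
Expected load = 79.1 * 2 = 158.2 kN

158.2


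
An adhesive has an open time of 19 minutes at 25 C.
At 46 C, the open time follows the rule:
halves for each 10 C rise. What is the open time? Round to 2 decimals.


Factor = 2^((46-25)/10) = 4.2871
Open time = 19 / 4.2871 = 4.43 min

4.43


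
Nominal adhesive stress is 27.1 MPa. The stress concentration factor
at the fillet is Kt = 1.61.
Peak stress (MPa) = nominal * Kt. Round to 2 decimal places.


Peak = 27.1 * 1.61 = 43.63 MPa

43.63


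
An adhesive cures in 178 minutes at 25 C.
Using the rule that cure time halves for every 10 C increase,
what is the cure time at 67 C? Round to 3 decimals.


Factor = 2^((67 - 25) / 10) = 18.3792
Cure time = 178 / 18.3792
= 9.685 minutes

9.685


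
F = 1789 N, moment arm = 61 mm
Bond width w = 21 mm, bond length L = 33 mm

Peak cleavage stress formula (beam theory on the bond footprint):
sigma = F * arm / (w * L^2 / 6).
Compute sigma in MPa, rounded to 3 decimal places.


sigma = (1789 * 61) / (21 * 1089 / 6)
= 109129 * 6 / 22869
= 654774 / 22869
= 28.632 MPa

28.632


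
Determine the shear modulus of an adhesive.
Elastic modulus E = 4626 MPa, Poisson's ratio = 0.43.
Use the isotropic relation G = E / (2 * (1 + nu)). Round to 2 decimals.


G = 4626 / (2*(1+0.43)) = 4626 / 2.86
= 1617.48 MPa

1617.48


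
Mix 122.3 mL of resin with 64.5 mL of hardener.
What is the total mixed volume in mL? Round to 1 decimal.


Total = 122.3 + 64.5 = 186.8 mL

186.8


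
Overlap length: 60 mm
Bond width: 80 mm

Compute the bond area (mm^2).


Bond area = 60 * 80 = 4800 mm^2

4800


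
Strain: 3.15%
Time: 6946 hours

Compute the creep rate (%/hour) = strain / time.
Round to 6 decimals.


Creep rate = 3.15 / 6946
= 0.000453 %/h

0.000453


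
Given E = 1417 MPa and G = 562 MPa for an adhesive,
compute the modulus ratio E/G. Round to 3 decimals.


E/G ratio = 1417 / 562 = 2.521

2.521


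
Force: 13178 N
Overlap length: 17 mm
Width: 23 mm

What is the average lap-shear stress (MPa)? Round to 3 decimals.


Average shear stress = F / (overlap * width)
= 13178 / (17 * 23)
= 33.703 MPa

33.703


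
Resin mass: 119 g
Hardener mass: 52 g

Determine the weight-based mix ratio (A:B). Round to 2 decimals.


Ratio = 119 / 52 = 2.29

2.29


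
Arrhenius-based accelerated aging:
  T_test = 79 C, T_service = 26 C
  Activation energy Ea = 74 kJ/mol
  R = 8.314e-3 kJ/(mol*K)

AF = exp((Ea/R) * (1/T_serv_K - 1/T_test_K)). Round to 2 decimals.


T_test_K = 352.15, T_serv_K = 299.15
AF = exp((74/8.314e-3) * (1/299.15 - 1/352.15))
= 88.06

88.06


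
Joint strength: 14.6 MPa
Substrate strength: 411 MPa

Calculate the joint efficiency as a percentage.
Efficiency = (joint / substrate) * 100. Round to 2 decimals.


Efficiency = (14.6 / 411) * 100 = 3.55%

3.55


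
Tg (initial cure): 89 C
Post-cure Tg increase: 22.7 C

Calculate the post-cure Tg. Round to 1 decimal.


Post-cure Tg = 89 + 22.7 = 111.7 C

111.7
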